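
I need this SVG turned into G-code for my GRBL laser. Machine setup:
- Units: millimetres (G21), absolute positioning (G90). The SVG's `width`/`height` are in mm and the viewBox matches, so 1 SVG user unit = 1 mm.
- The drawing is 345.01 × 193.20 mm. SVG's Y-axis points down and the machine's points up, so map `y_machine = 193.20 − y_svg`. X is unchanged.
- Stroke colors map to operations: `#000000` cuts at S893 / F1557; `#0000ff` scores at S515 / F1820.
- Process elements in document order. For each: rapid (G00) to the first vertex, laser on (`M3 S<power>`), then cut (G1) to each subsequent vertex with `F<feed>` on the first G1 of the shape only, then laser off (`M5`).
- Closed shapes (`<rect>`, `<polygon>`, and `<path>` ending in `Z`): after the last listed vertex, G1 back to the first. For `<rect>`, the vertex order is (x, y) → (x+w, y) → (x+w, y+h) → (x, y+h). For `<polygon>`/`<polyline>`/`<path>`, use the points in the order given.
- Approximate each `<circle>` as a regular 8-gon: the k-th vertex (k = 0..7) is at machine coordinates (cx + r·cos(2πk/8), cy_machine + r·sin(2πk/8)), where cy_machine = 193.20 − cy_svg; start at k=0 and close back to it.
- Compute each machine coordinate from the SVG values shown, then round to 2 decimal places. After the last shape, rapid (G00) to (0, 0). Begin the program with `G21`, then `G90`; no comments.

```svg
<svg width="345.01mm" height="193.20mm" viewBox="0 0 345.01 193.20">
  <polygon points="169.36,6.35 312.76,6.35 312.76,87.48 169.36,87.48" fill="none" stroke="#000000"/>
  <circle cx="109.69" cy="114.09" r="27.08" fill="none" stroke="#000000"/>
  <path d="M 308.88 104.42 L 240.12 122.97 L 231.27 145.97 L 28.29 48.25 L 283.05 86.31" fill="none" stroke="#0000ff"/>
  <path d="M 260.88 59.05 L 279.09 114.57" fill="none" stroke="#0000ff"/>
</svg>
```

G21
G90
G00 X169.36 Y186.85
M3 S893
G1 X312.76 Y186.85 F1557
G1 X312.76 Y105.72
G1 X169.36 Y105.72
G1 X169.36 Y186.85
M5
G00 X136.77 Y79.11
M3 S893
G1 X128.84 Y98.26 F1557
G1 X109.69 Y106.19
G1 X90.54 Y98.26
G1 X82.61 Y79.11
G1 X90.54 Y59.96
G1 X109.69 Y52.03
G1 X128.84 Y59.96
G1 X136.77 Y79.11
M5
G00 X308.88 Y88.78
M3 S515
G1 X240.12 Y70.23 F1820
G1 X231.27 Y47.23
G1 X28.29 Y144.95
G1 X283.05 Y106.89
M5
G00 X260.88 Y134.15
M3 S515
G1 X279.09 Y78.63 F1820
M5
G00 X0.00 Y0.00

viewBox `0 0 345.01 193.20` with mm width/height → 1 unit = 1 mm. Flip: y_m = 193.20 − y_svg.

**Shape 1** — `<polygon>` rectangle, stroke `#000000` → cut (S893, F1557). Machine vertices: (169.36,186.85) → (312.76,186.85) → (312.76,105.72) → (169.36,105.72) → (169.36,186.85). Closed: final G1 returns to the first vertex.

**Shape 2** — `<circle>` circle, stroke `#000000` → cut (S893, F1557). Machine vertices: (136.77,79.11) → (128.84,98.26) → (109.69,106.19) → (90.54,98.26) → (82.61,79.11) → (90.54,59.96) → (109.69,52.03) → (128.84,59.96) → (136.77,79.11). Closed: final G1 returns to the first vertex.

**Shape 3** — `<path>` open polyline, stroke `#0000ff` → score (S515, F1820). Machine vertices: (308.88,88.78) → (240.12,70.23) → (231.27,47.23) → (28.29,144.95) → (283.05,106.89). Open path.

**Shape 4** — `<path>` line segment, stroke `#0000ff` → score (S515, F1820). Machine vertices: (260.88,134.15) → (279.09,78.63). Open path.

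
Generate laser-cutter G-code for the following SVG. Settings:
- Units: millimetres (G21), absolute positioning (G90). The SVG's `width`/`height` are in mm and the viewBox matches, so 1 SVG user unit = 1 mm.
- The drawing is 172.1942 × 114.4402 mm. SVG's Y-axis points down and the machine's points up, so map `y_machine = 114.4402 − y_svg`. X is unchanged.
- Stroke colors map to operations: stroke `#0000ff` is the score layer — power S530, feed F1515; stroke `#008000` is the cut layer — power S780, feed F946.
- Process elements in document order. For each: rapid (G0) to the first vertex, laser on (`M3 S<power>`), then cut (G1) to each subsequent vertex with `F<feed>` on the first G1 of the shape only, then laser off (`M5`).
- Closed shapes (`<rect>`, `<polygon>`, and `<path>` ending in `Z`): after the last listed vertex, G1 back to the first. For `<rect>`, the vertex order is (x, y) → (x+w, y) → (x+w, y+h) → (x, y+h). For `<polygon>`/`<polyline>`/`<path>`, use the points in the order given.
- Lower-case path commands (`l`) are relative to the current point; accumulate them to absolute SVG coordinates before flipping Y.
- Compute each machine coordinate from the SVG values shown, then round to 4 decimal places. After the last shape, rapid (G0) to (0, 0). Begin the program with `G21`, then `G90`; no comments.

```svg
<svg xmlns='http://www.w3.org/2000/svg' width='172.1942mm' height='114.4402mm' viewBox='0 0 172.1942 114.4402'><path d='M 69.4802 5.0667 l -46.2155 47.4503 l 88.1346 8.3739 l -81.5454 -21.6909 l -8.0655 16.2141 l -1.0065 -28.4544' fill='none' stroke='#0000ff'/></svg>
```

1 u = 1 mm; y_m = 114.4402 − y.

[1] `<path>` open polyline, #0000ff→score S530 F1515: (69.4802,109.3735) → (23.2647,61.9232) → (111.3993,53.5493) → (29.8539,75.2402) → (21.7884,59.0261) → (20.7819,87.4805)

G21
G90
G0 X69.4802 Y109.3735
M3 S530
G1 X23.2647 Y61.9232 F1515
G1 X111.3993 Y53.5493
G1 X29.8539 Y75.2402
G1 X21.7884 Y59.0261
G1 X20.7819 Y87.4805
M5
G0 X0.0000 Y0.0000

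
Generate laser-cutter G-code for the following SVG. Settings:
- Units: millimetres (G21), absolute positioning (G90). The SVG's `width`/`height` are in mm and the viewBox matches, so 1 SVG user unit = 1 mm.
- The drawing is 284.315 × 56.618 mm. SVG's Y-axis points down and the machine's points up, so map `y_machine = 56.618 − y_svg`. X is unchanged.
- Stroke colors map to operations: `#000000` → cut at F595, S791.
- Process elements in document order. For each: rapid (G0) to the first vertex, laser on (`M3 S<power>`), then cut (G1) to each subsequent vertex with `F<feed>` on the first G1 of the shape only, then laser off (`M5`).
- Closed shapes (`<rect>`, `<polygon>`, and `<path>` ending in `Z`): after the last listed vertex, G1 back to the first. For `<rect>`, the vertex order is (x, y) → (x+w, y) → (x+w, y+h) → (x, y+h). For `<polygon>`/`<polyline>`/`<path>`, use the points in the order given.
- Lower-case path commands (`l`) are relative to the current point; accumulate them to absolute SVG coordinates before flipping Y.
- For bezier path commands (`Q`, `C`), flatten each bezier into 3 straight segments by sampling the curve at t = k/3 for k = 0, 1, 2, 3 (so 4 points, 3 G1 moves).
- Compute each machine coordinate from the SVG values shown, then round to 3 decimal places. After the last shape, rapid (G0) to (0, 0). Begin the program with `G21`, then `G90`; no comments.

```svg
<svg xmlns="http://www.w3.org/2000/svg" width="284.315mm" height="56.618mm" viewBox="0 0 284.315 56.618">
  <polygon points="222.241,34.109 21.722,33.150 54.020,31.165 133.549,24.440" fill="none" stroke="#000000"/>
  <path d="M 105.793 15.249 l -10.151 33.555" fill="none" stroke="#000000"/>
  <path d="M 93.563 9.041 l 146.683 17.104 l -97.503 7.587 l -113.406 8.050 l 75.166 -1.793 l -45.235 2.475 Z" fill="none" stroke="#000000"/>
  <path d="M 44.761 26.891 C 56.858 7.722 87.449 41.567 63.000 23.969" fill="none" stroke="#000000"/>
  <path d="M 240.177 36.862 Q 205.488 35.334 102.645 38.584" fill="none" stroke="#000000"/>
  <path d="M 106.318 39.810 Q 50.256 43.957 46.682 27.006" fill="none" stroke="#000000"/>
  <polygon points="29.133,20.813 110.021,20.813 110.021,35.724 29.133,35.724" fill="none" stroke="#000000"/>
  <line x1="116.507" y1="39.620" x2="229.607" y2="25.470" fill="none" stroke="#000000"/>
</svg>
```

G21
G90
G0 X222.241 Y22.509
M3 S791
G1 X21.722 Y23.468 F595
G1 X54.020 Y25.453
G1 X133.549 Y32.178
G1 X222.241 Y22.509
M5
G0 X105.793 Y41.369
M3 S791
G1 X95.642 Y7.814 F595
M5
G0 X93.563 Y47.577
M3 S791
G1 X240.246 Y30.473 F595
G1 X142.743 Y22.886
G1 X29.337 Y14.836
G1 X104.503 Y16.629
G1 X59.268 Y14.154
G1 X93.563 Y47.577
M5
G0 X44.761 Y29.727
M3 S791
G1 X60.299 Y35.093 F595
G1 X71.826 Y28.330
G1 X63.000 Y32.649
M5
G0 X240.177 Y19.756
M3 S791
G1 X209.478 Y20.244 F595
G1 X163.634 Y19.670
G1 X102.645 Y18.034
M5
G0 X106.318 Y16.808
M3 S791
G1 X74.775 Y16.388 F595
G1 X54.897 Y20.656
G1 X46.682 Y29.612
M5
G0 X29.133 Y35.805
M3 S791
G1 X110.021 Y35.805 F595
G1 X110.021 Y20.894
G1 X29.133 Y20.894
G1 X29.133 Y35.805
M5
G0 X116.507 Y16.998
M3 S791
G1 X229.607 Y31.148 F595
M5
G0 X0.000 Y0.000

viewBox `0 0 284.315 56.618` with mm width/height → 1 unit = 1 mm. Flip: y_m = 56.618 − y_svg.

**Shape 1** — `<polygon>` closed polygon, stroke `#000000` → cut (S791, F595). Machine vertices: (222.241,22.509) → (21.722,23.468) → (54.020,25.453) → (133.549,32.178) → (222.241,22.509). Closed: final G1 returns to the first vertex.

**Shape 2** — `<path>` line segment, stroke `#000000` → cut (S791, F595). Machine vertices: (105.793,41.369) → (95.642,7.814). Open path.

**Shape 3** — `<path>` closed polygon, stroke `#000000` → cut (S791, F595). Machine vertices: (93.563,47.577) → (240.246,30.473) → (142.743,22.886) → (29.337,14.836) → (104.503,16.629) → (59.268,14.154) → (93.563,47.577). Closed: final G1 returns to the first vertex.

**Shape 4** — `<path>` cubic bezier, stroke `#000000` → cut (S791, F595). Control points (SVG): P0=(44.761,26.891), P1=(56.858,7.722), P2=(87.449,41.567), P3=(63.000,23.969); sampled at t=k/3. Machine vertices: (44.761,29.727) → (60.299,35.093) → (71.826,28.330) → (63.000,32.649). Open path.

**Shape 5** — `<path>` quadratic bezier, stroke `#000000` → cut (S791, F595). Control points (SVG): P0=(240.177,36.862), P1=(205.488,35.334), P2=(102.645,38.584); sampled at t=k/3. Machine vertices: (240.177,19.756) → (209.478,20.244) → (163.634,19.670) → (102.645,18.034). Open path.

**Shape 6** — `<path>` quadratic bezier, stroke `#000000` → cut (S791, F595). Control points (SVG): P0=(106.318,39.810), P1=(50.256,43.957), P2=(46.682,27.006); sampled at t=k/3. Machine vertices: (106.318,16.808) → (74.775,16.388) → (54.897,20.656) → (46.682,29.612). Open path.

**Shape 7** — `<polygon>` rectangle, stroke `#000000` → cut (S791, F595). Machine vertices: (29.133,35.805) → (110.021,35.805) → (110.021,20.894) → (29.133,20.894) → (29.133,35.805). Closed: final G1 returns to the first vertex.

**Shape 8** — `<line>` line segment, stroke `#000000` → cut (S791, F595). Machine vertices: (116.507,16.998) → (229.607,31.148). Open path.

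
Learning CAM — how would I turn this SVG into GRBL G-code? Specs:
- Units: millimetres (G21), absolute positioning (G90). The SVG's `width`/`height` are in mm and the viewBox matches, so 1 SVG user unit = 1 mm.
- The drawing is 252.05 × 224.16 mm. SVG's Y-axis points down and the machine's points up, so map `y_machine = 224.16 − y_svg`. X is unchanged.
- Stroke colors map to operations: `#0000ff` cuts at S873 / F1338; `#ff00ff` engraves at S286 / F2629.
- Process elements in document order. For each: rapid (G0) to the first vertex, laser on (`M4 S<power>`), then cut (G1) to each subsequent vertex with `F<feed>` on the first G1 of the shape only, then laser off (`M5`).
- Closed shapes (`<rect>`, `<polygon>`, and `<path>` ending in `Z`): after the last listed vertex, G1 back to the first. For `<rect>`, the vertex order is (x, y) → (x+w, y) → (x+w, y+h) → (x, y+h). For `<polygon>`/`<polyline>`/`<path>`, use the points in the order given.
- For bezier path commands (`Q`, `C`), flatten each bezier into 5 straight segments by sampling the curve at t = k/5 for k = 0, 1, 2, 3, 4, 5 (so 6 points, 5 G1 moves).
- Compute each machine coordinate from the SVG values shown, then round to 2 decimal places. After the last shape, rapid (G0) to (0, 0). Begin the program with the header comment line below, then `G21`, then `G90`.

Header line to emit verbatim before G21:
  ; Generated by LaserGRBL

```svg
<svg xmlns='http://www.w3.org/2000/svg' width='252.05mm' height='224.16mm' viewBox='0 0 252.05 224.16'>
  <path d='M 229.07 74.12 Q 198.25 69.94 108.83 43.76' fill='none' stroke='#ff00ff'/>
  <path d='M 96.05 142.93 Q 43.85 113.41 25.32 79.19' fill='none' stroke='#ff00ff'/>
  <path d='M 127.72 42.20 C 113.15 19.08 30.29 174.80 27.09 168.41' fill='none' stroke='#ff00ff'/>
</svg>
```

viewBox `0 0 252.05 224.16` with mm width/height → 1 unit = 1 mm. Flip: y_m = 224.16 − y_svg.

**Shape 1** — `<path>` quadratic bezier, stroke `#ff00ff` → engrave (S286, F2629). Control points (SVG): P0=(229.07,74.12), P1=(198.25,69.94), P2=(108.83,43.76); sampled at t=k/5. Machine vertices: (229.07,150.04) → (214.40,152.59) → (195.04,156.90) → (170.99,162.98) → (142.25,170.81) → (108.83,180.40). Open path.

**Shape 2** — `<path>` quadratic bezier, stroke `#ff00ff` → engrave (S286, F2629). Control points (SVG): P0=(96.05,142.93), P1=(43.85,113.41), P2=(25.32,79.19); sampled at t=k/5. Machine vertices: (96.05,81.23) → (76.52,93.23) → (59.68,105.60) → (45.53,118.35) → (34.08,131.47) → (25.32,144.97). Open path.

**Shape 3** — `<path>` cubic bezier, stroke `#ff00ff` → engrave (S286, F2629). Control points (SVG): P0=(127.72,42.20), P1=(113.15,19.08), P2=(30.29,174.80), P3=(27.09,168.41); sampled at t=k/5. Machine vertices: (127.72,181.96) → (111.97,177.10) → (86.93,145.68) → (59.70,104.07) → (37.39,68.64) → (27.09,55.75). Open path.

; Generated by LaserGRBL
G21
G90
G0 X229.07 Y150.04
M4 S286
G1 X214.40 Y152.59 F2629
G1 X195.04 Y156.90
G1 X170.99 Y162.98
G1 X142.25 Y170.81
G1 X108.83 Y180.40
M5
G0 X96.05 Y81.23
M4 S286
G1 X76.52 Y93.23 F2629
G1 X59.68 Y105.60
G1 X45.53 Y118.35
G1 X34.08 Y131.47
G1 X25.32 Y144.97
M5
G0 X127.72 Y181.96
M4 S286
G1 X111.97 Y177.10 F2629
G1 X86.93 Y145.68
G1 X59.70 Y104.07
G1 X37.39 Y68.64
G1 X27.09 Y55.75
M5
G0 X0.00 Y0.00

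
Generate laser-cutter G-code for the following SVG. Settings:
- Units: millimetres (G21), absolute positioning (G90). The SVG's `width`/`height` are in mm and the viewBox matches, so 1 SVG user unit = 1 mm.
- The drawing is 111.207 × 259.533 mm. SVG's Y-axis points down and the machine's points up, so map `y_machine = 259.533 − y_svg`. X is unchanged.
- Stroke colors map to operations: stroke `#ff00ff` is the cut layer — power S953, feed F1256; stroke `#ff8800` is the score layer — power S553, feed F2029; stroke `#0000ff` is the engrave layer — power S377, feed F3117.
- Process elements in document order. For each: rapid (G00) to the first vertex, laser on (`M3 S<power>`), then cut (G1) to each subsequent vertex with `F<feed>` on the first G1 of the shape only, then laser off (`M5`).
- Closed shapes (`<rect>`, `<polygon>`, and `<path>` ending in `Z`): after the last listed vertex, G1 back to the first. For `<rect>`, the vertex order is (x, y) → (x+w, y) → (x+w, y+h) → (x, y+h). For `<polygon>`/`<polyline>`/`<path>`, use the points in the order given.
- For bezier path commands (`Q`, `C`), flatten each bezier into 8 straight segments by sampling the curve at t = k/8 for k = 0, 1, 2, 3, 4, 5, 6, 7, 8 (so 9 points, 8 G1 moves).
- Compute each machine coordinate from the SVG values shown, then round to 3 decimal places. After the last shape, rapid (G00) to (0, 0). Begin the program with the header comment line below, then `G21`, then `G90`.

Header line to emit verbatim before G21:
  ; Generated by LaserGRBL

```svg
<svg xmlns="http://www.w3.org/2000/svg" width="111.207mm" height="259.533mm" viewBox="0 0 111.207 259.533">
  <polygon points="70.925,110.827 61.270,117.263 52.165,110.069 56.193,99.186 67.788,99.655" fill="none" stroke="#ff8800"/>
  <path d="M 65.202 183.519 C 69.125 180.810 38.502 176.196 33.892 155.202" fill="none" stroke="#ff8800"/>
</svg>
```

1 u = 1 mm; y_m = 259.533 − y.

[1] `<polygon>` regular polygon, #ff8800→score S553 F2029: (70.925,148.706) → (61.270,142.270) → (52.165,149.464) → (56.193,160.347) → (67.788,159.878) → (70.925,148.706) (closed)

[2] `<path>` cubic bezier, #ff8800→score S553 F2029: (65.202,76.014) → (65.172,77.147) → (62.613,78.629) → (58.235,80.629) → (52.747,83.316) → (46.859,86.860) → (41.281,91.431) → (36.722,97.198) → (33.892,104.331)

; Generated by LaserGRBL
G21
G90
G00 X70.925 Y148.706
M3 S553
G1 X61.270 Y142.270 F2029
G1 X52.165 Y149.464
G1 X56.193 Y160.347
G1 X67.788 Y159.878
G1 X70.925 Y148.706
M5
G00 X65.202 Y76.014
M3 S553
G1 X65.172 Y77.147 F2029
G1 X62.613 Y78.629
G1 X58.235 Y80.629
G1 X52.747 Y83.316
G1 X46.859 Y86.860
G1 X41.281 Y91.431
G1 X36.722 Y97.198
G1 X33.892 Y104.331
M5
G00 X0.000 Y0.000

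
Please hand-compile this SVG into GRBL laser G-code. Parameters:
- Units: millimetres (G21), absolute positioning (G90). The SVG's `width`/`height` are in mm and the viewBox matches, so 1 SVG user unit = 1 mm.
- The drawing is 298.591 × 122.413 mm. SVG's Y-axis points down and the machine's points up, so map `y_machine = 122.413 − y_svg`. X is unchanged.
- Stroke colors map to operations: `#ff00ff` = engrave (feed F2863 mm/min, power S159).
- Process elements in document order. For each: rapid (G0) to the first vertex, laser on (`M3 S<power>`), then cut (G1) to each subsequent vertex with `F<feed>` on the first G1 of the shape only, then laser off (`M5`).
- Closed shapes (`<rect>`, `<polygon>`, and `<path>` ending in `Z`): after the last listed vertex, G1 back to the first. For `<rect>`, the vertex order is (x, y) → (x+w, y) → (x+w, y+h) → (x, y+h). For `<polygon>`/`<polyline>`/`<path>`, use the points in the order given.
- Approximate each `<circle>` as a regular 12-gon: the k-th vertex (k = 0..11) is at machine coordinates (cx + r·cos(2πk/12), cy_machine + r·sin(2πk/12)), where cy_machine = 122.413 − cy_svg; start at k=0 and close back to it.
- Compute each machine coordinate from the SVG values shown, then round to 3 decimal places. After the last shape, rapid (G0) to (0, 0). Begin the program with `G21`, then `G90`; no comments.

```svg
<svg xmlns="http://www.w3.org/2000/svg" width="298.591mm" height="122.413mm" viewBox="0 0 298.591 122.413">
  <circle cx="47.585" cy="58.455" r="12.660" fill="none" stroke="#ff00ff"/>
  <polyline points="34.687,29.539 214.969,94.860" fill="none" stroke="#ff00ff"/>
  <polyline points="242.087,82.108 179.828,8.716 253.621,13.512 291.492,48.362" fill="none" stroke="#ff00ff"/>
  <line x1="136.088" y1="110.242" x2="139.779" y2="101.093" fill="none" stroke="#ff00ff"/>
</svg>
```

G21
G90
G0 X60.245 Y63.958
M3 S159
G1 X58.549 Y70.288 F2863
G1 X53.915 Y74.922
G1 X47.585 Y76.618
G1 X41.255 Y74.922
G1 X36.621 Y70.288
G1 X34.925 Y63.958
G1 X36.621 Y57.628
G1 X41.255 Y52.994
G1 X47.585 Y51.298
G1 X53.915 Y52.994
G1 X58.549 Y57.628
G1 X60.245 Y63.958
M5
G0 X34.687 Y92.874
M3 S159
G1 X214.969 Y27.553 F2863
M5
G0 X242.087 Y40.305
M3 S159
G1 X179.828 Y113.697 F2863
G1 X253.621 Y108.901
G1 X291.492 Y74.051
M5
G0 X136.088 Y12.171
M3 S159
G1 X139.779 Y21.320 F2863
M5
G0 X0.000 Y0.000

1 u = 1 mm; y_m = 122.413 − y.

[1] `<circle>` circle, #ff00ff→engrave S159 F2863: (60.245,63.958) → (58.549,70.288) → (53.915,74.922) → (47.585,76.618) → (41.255,74.922) → (36.621,70.288) → (34.925,63.958) → (36.621,57.628) → (41.255,52.994) → (47.585,51.298) → (53.915,52.994) → (58.549,57.628) → (60.245,63.958) (closed)

[2] `<polyline>` line segment, #ff00ff→engrave S159 F2863: (34.687,92.874) → (214.969,27.553)

[3] `<polyline>` open polyline, #ff00ff→engrave S159 F2863: (242.087,40.305) → (179.828,113.697) → (253.621,108.901) → (291.492,74.051)

[4] `<line>` line segment, #ff00ff→engrave S159 F2863: (136.088,12.171) → (139.779,21.320)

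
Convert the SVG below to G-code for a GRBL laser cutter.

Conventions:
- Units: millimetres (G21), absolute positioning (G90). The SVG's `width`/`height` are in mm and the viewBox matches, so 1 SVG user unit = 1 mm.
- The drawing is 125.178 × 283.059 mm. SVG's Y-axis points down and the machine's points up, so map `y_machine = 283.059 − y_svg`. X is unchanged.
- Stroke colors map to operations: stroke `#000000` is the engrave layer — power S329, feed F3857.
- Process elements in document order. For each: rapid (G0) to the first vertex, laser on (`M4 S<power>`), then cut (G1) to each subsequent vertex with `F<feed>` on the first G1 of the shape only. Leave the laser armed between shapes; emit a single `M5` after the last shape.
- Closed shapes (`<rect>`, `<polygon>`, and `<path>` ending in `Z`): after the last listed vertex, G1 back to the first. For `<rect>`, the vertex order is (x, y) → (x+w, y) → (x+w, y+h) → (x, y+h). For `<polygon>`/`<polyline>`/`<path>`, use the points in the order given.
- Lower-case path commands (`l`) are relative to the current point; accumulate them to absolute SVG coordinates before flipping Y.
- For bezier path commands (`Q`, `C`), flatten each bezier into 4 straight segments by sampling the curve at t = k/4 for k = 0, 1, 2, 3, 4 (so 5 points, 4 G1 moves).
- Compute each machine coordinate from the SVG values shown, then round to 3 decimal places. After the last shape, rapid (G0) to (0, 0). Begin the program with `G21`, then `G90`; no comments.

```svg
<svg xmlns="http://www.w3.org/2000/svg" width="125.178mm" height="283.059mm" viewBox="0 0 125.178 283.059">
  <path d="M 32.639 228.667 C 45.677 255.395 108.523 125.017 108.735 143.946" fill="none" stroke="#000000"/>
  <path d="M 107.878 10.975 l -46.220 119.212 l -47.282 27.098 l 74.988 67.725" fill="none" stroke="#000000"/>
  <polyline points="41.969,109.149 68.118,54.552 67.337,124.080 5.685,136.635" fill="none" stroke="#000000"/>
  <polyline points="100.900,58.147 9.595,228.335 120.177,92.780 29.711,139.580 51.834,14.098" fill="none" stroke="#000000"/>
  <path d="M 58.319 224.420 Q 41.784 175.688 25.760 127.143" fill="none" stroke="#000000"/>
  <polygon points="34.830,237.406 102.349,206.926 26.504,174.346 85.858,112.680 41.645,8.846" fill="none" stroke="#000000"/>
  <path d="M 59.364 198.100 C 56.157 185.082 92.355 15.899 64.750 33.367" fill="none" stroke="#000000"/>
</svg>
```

viewBox `0 0 125.178 283.059` with mm width/height → 1 unit = 1 mm. Flip: y_m = 283.059 − y_svg.

**Shape 1** — `<path>` cubic bezier, stroke `#000000` → engrave (S329, F3857). Control points (SVG): P0=(32.639,228.667), P1=(45.677,255.395), P2=(108.523,125.017), P3=(108.735,143.946); sampled at t=k/4. Machine vertices: (32.639,54.392) → (50.000,59.016) → (75.497,93.828) → (98.589,130.102) → (108.735,139.113). Open path.

**Shape 2** — `<path>` open polyline, stroke `#000000` → engrave (S329, F3857). Machine vertices: (107.878,272.084) → (61.658,152.872) → (14.376,125.774) → (89.364,58.049). Open path.

**Shape 3** — `<polyline>` open polyline, stroke `#000000` → engrave (S329, F3857). Machine vertices: (41.969,173.910) → (68.118,228.507) → (67.337,158.979) → (5.685,146.424). Open path.

**Shape 4** — `<polyline>` open polyline, stroke `#000000` → engrave (S329, F3857). Machine vertices: (100.900,224.912) → (9.595,54.724) → (120.177,190.279) → (29.711,143.479) → (51.834,268.961). Open path.

**Shape 5** — `<path>` quadratic bezier, stroke `#000000` → engrave (S329, F3857). Control points (SVG): P0=(58.319,224.420), P1=(41.784,175.688), P2=(25.760,127.143); sampled at t=k/4. Machine vertices: (58.319,58.639) → (50.083,82.993) → (41.912,107.324) → (33.804,131.632) → (25.760,155.916). Open path.

**Shape 6** — `<polygon>` closed polygon, stroke `#000000` → engrave (S329, F3857). Machine vertices: (34.830,45.653) → (102.349,76.133) → (26.504,108.713) → (85.858,170.379) → (41.645,274.213) → (34.830,45.653). Closed: final G1 returns to the first vertex.

**Shape 7** — `<path>` cubic bezier, stroke `#000000` → engrave (S329, F3857). Control points (SVG): P0=(59.364,198.100), P1=(56.157,185.082), P2=(92.355,15.899), P3=(64.750,33.367); sampled at t=k/4. Machine vertices: (59.364,84.959) → (62.735,118.647) → (71.206,178.758) → (75.103,233.152) → (64.750,249.692). Open path.

G21
G90
G0 X32.639 Y54.392
M4 S329
G1 X50.000 Y59.016 F3857
G1 X75.497 Y93.828
G1 X98.589 Y130.102
G1 X108.735 Y139.113
G0 X107.878 Y272.084
M4 S329
G1 X61.658 Y152.872 F3857
G1 X14.376 Y125.774
G1 X89.364 Y58.049
G0 X41.969 Y173.910
M4 S329
G1 X68.118 Y228.507 F3857
G1 X67.337 Y158.979
G1 X5.685 Y146.424
G0 X100.900 Y224.912
M4 S329
G1 X9.595 Y54.724 F3857
G1 X120.177 Y190.279
G1 X29.711 Y143.479
G1 X51.834 Y268.961
G0 X58.319 Y58.639
M4 S329
G1 X50.083 Y82.993 F3857
G1 X41.912 Y107.324
G1 X33.804 Y131.632
G1 X25.760 Y155.916
G0 X34.830 Y45.653
M4 S329
G1 X102.349 Y76.133 F3857
G1 X26.504 Y108.713
G1 X85.858 Y170.379
G1 X41.645 Y274.213
G1 X34.830 Y45.653
G0 X59.364 Y84.959
M4 S329
G1 X62.735 Y118.647 F3857
G1 X71.206 Y178.758
G1 X75.103 Y233.152
G1 X64.750 Y249.692
M5
G0 X0.000 Y0.000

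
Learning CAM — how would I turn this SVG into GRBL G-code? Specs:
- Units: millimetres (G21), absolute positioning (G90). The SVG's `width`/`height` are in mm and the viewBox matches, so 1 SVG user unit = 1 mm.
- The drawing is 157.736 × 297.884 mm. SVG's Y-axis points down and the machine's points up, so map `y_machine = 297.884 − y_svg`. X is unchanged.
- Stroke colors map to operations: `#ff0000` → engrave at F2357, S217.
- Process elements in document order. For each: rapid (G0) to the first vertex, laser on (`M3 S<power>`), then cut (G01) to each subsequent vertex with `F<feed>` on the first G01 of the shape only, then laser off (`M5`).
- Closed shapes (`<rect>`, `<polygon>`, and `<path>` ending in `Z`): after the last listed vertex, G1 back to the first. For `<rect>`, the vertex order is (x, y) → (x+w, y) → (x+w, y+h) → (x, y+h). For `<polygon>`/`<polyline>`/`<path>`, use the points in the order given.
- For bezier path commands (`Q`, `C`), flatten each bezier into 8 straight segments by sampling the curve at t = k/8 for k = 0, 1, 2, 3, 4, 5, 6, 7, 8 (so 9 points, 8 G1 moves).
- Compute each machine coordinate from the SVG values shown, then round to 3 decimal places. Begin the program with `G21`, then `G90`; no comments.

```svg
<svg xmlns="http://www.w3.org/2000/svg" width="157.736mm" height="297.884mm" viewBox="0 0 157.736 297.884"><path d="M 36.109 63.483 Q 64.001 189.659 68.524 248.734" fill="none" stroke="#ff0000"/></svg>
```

viewBox `0 0 157.736 297.884` with mm width/height → 1 unit = 1 mm. Flip: y_m = 297.884 − y_svg.

**Shape 1** — `<path>` quadratic bezier, stroke `#ff0000` → engrave (S217, F2357). Control points (SVG): P0=(36.109,63.483), P1=(64.001,189.659), P2=(68.524,248.734); sampled at t=k/8. Machine vertices: (36.109,234.401) → (42.717,203.905) → (48.594,175.507) → (53.742,149.205) → (58.159,125.000) → (61.845,102.892) → (64.802,82.881) → (67.028,64.967) → (68.524,49.150). Open path.

G21
G90
G0 X36.109 Y234.401
M3 S217
G01 X42.717 Y203.905 F2357
G01 X48.594 Y175.507
G01 X53.742 Y149.205
G01 X58.159 Y125.000
G01 X61.845 Y102.892
G01 X64.802 Y82.881
G01 X67.028 Y64.967
G01 X68.524 Y49.150
M5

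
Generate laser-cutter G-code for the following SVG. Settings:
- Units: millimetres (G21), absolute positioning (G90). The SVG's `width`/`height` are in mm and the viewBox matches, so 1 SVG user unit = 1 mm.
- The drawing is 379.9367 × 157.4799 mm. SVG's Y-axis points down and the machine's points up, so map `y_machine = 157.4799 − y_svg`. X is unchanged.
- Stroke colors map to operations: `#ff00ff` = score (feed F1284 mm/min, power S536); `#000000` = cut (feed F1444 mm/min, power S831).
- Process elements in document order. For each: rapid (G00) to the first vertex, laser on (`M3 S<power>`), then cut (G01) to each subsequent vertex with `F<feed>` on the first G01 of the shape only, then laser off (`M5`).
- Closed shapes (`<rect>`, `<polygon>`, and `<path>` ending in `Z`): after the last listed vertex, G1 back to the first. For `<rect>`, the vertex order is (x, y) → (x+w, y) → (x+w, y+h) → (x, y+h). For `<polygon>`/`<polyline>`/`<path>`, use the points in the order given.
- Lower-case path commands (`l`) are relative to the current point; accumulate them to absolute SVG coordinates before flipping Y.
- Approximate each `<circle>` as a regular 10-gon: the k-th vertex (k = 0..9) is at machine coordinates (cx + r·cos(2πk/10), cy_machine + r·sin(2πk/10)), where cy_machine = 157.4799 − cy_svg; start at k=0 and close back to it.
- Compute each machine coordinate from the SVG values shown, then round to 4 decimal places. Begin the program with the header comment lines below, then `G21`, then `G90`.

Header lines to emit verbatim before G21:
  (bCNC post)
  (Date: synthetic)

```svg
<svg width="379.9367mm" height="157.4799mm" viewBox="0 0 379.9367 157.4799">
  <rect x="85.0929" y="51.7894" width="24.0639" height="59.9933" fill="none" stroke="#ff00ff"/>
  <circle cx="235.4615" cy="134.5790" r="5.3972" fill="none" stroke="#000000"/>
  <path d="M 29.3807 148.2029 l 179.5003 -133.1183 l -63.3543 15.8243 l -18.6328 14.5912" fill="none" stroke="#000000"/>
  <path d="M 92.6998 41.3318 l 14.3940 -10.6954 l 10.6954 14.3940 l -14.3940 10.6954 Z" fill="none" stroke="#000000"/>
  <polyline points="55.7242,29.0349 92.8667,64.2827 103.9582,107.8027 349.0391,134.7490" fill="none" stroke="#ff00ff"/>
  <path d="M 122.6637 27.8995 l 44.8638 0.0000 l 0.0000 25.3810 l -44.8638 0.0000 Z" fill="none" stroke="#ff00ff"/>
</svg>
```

viewBox `0 0 379.9367 157.4799` with mm width/height → 1 unit = 1 mm. Flip: y_m = 157.4799 − y_svg.

**Shape 1** — `<rect>` rectangle, stroke `#ff00ff` → score (S536, F1284). Machine vertices: (85.0929,105.6905) → (109.1568,105.6905) → (109.1568,45.6972) → (85.0929,45.6972) → (85.0929,105.6905). Closed: final G1 returns to the first vertex.

**Shape 2** — `<circle>` circle, stroke `#000000` → cut (S831, F1444). Machine vertices: (240.8587,22.9009) → (239.8279,26.0733) → (237.1293,28.0339) → (233.7937,28.0339) → (231.0951,26.0733) → (230.0643,22.9009) → (231.0951,19.7285) → (233.7937,17.7679) → (237.1293,17.7679) → (239.8279,19.7285) → (240.8587,22.9009). Closed: final G1 returns to the first vertex.

**Shape 3** — `<path>` open polyline, stroke `#000000` → cut (S831, F1444). Machine vertices: (29.3807,9.2770) → (208.8810,142.3953) → (145.5267,126.5710) → (126.8939,111.9798). Open path.

**Shape 4** — `<path>` regular polygon, stroke `#000000` → cut (S831, F1444). Machine vertices: (92.6998,116.1481) → (107.0938,126.8435) → (117.7892,112.4495) → (103.3952,101.7541) → (92.6998,116.1481). Closed: final G1 returns to the first vertex.

**Shape 5** — `<polyline>` open polyline, stroke `#ff00ff` → score (S536, F1284). Machine vertices: (55.7242,128.4450) → (92.8667,93.1972) → (103.9582,49.6772) → (349.0391,22.7309). Open path.

**Shape 6** — `<path>` rectangle, stroke `#ff00ff` → score (S536, F1284). Machine vertices: (122.6637,129.5804) → (167.5275,129.5804) → (167.5275,104.1994) → (122.6637,104.1994) → (122.6637,129.5804). Closed: final G1 returns to the first vertex.

(bCNC post)
(Date: synthetic)
G21
G90
G00 X85.0929 Y105.6905
M3 S536
G01 X109.1568 Y105.6905 F1284
G01 X109.1568 Y45.6972
G01 X85.0929 Y45.6972
G01 X85.0929 Y105.6905
M5
G00 X240.8587 Y22.9009
M3 S831
G01 X239.8279 Y26.0733 F1444
G01 X237.1293 Y28.0339
G01 X233.7937 Y28.0339
G01 X231.0951 Y26.0733
G01 X230.0643 Y22.9009
G01 X231.0951 Y19.7285
G01 X233.7937 Y17.7679
G01 X237.1293 Y17.7679
G01 X239.8279 Y19.7285
G01 X240.8587 Y22.9009
M5
G00 X29.3807 Y9.2770
M3 S831
G01 X208.8810 Y142.3953 F1444
G01 X145.5267 Y126.5710
G01 X126.8939 Y111.9798
M5
G00 X92.6998 Y116.1481
M3 S831
G01 X107.0938 Y126.8435 F1444
G01 X117.7892 Y112.4495
G01 X103.3952 Y101.7541
G01 X92.6998 Y116.1481
M5
G00 X55.7242 Y128.4450
M3 S536
G01 X92.8667 Y93.1972 F1284
G01 X103.9582 Y49.6772
G01 X349.0391 Y22.7309
M5
G00 X122.6637 Y129.5804
M3 S536
G01 X167.5275 Y129.5804 F1284
G01 X167.5275 Y104.1994
G01 X122.6637 Y104.1994
G01 X122.6637 Y129.5804
M5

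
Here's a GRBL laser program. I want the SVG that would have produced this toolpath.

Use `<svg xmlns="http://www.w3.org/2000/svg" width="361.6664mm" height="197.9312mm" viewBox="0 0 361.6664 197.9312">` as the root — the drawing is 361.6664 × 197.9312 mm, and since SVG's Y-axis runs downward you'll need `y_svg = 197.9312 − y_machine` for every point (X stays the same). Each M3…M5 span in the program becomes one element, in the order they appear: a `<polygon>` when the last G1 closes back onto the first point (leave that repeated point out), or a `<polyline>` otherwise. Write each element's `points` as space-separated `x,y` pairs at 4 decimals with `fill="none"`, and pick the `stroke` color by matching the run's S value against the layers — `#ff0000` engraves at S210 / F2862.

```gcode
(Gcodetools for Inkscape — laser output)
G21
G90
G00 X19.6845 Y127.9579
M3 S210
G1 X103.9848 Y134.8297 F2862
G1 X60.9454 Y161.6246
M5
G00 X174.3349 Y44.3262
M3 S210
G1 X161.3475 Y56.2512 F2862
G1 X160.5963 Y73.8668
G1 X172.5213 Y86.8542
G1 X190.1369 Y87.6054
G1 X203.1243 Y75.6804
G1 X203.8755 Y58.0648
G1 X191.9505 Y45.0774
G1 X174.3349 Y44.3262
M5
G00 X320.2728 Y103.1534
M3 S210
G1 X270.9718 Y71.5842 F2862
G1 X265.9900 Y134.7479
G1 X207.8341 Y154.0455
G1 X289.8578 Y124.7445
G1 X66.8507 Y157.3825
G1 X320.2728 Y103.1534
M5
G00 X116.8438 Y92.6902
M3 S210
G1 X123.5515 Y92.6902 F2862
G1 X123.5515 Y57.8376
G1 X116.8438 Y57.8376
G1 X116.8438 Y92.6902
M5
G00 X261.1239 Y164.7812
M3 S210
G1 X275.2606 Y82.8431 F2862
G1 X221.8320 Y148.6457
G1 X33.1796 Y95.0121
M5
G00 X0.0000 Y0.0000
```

Machine Y-up, SVG Y-down with viewBox height 197.9312, so y_svg = 197.9312 − y_machine; X carries over. Every run uses S210, so all elements get stroke `#ff0000` (engrave).

Run 1: The run is open, so emit a `<polyline>` with points (Y-flipped): 19.6845,69.9733 103.9848,63.1015 60.9454,36.3066.

Run 2: The run returns to its start, so emit a `<polygon>` with points (Y-flipped): 174.3349,153.6050 161.3475,141.6800 160.5963,124.0644 172.5213,111.0770 190.1369,110.3258 203.1243,122.2508 203.8755,139.8664 191.9505,152.8538.

Run 3: The run returns to its start, so emit a `<polygon>` with points (Y-flipped): 320.2728,94.7778 270.9718,126.3470 265.9900,63.1833 207.8341,43.8857 289.8578,73.1867 66.8507,40.5487.

Run 4: The run returns to its start, so emit a `<polygon>` with points (Y-flipped): 116.8438,105.2410 123.5515,105.2410 123.5515,140.0936 116.8438,140.0936.

Run 5: The run is open, so emit a `<polyline>` with points (Y-flipped): 261.1239,33.1500 275.2606,115.0881 221.8320,49.2855 33.1796,102.9191.

<svg xmlns="http://www.w3.org/2000/svg" width="361.6664mm" height="197.9312mm" viewBox="0 0 361.6664 197.9312">
  <polyline points="19.6845,69.9733 103.9848,63.1015 60.9454,36.3066" fill="none" stroke="#ff0000"/>
  <polygon points="174.3349,153.6050 161.3475,141.6800 160.5963,124.0644 172.5213,111.0770 190.1369,110.3258 203.1243,122.2508 203.8755,139.8664 191.9505,152.8538" fill="none" stroke="#ff0000"/>
  <polygon points="320.2728,94.7778 270.9718,126.3470 265.9900,63.1833 207.8341,43.8857 289.8578,73.1867 66.8507,40.5487" fill="none" stroke="#ff0000"/>
  <polygon points="116.8438,105.2410 123.5515,105.2410 123.5515,140.0936 116.8438,140.0936" fill="none" stroke="#ff0000"/>
  <polyline points="261.1239,33.1500 275.2606,115.0881 221.8320,49.2855 33.1796,102.9191" fill="none" stroke="#ff0000"/>
</svg>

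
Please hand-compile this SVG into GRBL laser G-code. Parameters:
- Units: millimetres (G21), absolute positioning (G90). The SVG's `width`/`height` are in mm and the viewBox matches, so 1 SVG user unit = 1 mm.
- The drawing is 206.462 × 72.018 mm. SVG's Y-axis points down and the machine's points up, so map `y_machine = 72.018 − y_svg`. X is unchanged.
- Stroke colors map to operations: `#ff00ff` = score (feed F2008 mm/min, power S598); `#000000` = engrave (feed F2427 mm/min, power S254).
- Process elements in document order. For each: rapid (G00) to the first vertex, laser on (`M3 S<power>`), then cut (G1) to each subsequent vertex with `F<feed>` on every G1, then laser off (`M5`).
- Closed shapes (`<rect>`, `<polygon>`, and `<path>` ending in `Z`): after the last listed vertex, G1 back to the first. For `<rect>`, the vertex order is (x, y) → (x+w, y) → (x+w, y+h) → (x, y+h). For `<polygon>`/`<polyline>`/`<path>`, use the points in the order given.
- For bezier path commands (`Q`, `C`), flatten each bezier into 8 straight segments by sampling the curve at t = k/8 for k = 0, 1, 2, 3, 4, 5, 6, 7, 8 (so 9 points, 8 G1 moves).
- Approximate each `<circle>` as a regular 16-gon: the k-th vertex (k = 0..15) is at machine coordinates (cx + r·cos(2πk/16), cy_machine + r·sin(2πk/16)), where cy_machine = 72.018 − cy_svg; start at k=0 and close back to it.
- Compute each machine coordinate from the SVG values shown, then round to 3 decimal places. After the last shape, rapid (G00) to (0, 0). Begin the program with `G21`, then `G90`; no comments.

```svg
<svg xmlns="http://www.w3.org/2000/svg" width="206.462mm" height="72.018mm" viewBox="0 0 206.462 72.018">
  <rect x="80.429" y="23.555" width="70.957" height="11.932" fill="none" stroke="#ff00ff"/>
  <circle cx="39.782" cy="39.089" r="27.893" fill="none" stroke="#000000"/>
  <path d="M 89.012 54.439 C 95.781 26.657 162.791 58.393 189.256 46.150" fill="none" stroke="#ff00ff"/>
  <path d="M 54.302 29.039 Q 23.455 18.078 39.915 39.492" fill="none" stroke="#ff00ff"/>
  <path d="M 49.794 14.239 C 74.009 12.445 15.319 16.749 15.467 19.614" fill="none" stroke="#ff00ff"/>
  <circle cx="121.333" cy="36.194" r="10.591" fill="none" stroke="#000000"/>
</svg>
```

viewBox `0 0 206.462 72.018` with mm width/height → 1 unit = 1 mm. Flip: y_m = 72.018 − y_svg.

**Shape 1** — `<rect>` rectangle, stroke `#ff00ff` → score (S598, F2008). Machine vertices: (80.429,48.463) → (151.386,48.463) → (151.386,36.531) → (80.429,36.531) → (80.429,48.463). Closed: final G1 returns to the first vertex.

**Shape 2** — `<circle>` circle, stroke `#000000` → engrave (S254, F2427). Machine vertices: (67.675,32.929) → (65.552,43.603) → (59.505,52.652) → (50.456,58.699) → (39.782,60.822) → (29.108,58.699) → (20.059,52.652) → (14.012,43.603) → (11.889,32.929) → (14.012,22.255) → (20.059,13.206) → (29.108,7.159) → (39.782,5.036) → (50.456,7.159) → (59.505,13.206) → (65.552,22.255) → (67.675,32.929). Closed: final G1 returns to the first vertex.

**Shape 3** — `<path>` cubic bezier, stroke `#ff00ff` → score (S598, F2008). Control points (SVG): P0=(89.012,54.439), P1=(95.781,26.657), P2=(162.791,58.393), P3=(189.256,46.150); sampled at t=k/8. Machine vertices: (89.012,17.579) → (94.177,25.409) → (103.809,28.873) → (116.726,29.182) → (131.748,27.551) → (147.693,25.190) → (163.380,23.315) → (177.628,23.136) → (189.256,25.868). Open path.

**Shape 4** — `<path>` quadratic bezier, stroke `#ff00ff` → score (S598, F2008). Control points (SVG): P0=(54.302,29.039), P1=(23.455,18.078), P2=(39.915,39.492); sampled at t=k/8. Machine vertices: (54.302,42.979) → (47.329,45.213) → (41.835,46.436) → (37.819,46.647) → (35.282,45.846) → (34.223,44.034) → (34.642,41.210) → (36.539,37.374) → (39.915,32.526). Open path.

**Shape 5** — `<path>` cubic bezier, stroke `#ff00ff` → score (S598, F2008). Control points (SVG): P0=(49.794,14.239), P1=(74.009,12.445), P2=(15.319,16.749), P3=(15.467,19.614); sampled at t=k/8. Machine vertices: (49.794,57.779) → (55.265,58.181) → (54.625,58.099) → (49.535,57.622) → (41.656,56.839) → (32.648,55.837) → (24.173,54.705) → (17.893,53.531) → (15.467,52.404). Open path.

**Shape 6** — `<circle>` circle, stroke `#000000` → engrave (S254, F2427). Machine vertices: (131.924,35.824) → (131.118,39.877) → (128.822,43.313) → (125.386,45.609) → (121.333,46.415) → (117.280,45.609) → (113.844,43.313) → (111.548,39.877) → (110.742,35.824) → (111.548,31.771) → (113.844,28.335) → (117.280,26.039) → (121.333,25.233) → (125.386,26.039) → (128.822,28.335) → (131.118,31.771) → (131.924,35.824). Closed: final G1 returns to the first vertex.

G21
G90
G00 X80.429 Y48.463
M3 S598
G1 X151.386 Y48.463 F2008
G1 X151.386 Y36.531 F2008
G1 X80.429 Y36.531 F2008
G1 X80.429 Y48.463 F2008
M5
G00 X67.675 Y32.929
M3 S254
G1 X65.552 Y43.603 F2427
G1 X59.505 Y52.652 F2427
G1 X50.456 Y58.699 F2427
G1 X39.782 Y60.822 F2427
G1 X29.108 Y58.699 F2427
G1 X20.059 Y52.652 F2427
G1 X14.012 Y43.603 F2427
G1 X11.889 Y32.929 F2427
G1 X14.012 Y22.255 F2427
G1 X20.059 Y13.206 F2427
G1 X29.108 Y7.159 F2427
G1 X39.782 Y5.036 F2427
G1 X50.456 Y7.159 F2427
G1 X59.505 Y13.206 F2427
G1 X65.552 Y22.255 F2427
G1 X67.675 Y32.929 F2427
M5
G00 X89.012 Y17.579
M3 S598
G1 X94.177 Y25.409 F2008
G1 X103.809 Y28.873 F2008
G1 X116.726 Y29.182 F2008
G1 X131.748 Y27.551 F2008
G1 X147.693 Y25.190 F2008
G1 X163.380 Y23.315 F2008
G1 X177.628 Y23.136 F2008
G1 X189.256 Y25.868 F2008
M5
G00 X54.302 Y42.979
M3 S598
G1 X47.329 Y45.213 F2008
G1 X41.835 Y46.436 F2008
G1 X37.819 Y46.647 F2008
G1 X35.282 Y45.846 F2008
G1 X34.223 Y44.034 F2008
G1 X34.642 Y41.210 F2008
G1 X36.539 Y37.374 F2008
G1 X39.915 Y32.526 F2008
M5
G00 X49.794 Y57.779
M3 S598
G1 X55.265 Y58.181 F2008
G1 X54.625 Y58.099 F2008
G1 X49.535 Y57.622 F2008
G1 X41.656 Y56.839 F2008
G1 X32.648 Y55.837 F2008
G1 X24.173 Y54.705 F2008
G1 X17.893 Y53.531 F2008
G1 X15.467 Y52.404 F2008
M5
G00 X131.924 Y35.824
M3 S254
G1 X131.118 Y39.877 F2427
G1 X128.822 Y43.313 F2427
G1 X125.386 Y45.609 F2427
G1 X121.333 Y46.415 F2427
G1 X117.280 Y45.609 F2427
G1 X113.844 Y43.313 F2427
G1 X111.548 Y39.877 F2427
G1 X110.742 Y35.824 F2427
G1 X111.548 Y31.771 F2427
G1 X113.844 Y28.335 F2427
G1 X117.280 Y26.039 F2427
G1 X121.333 Y25.233 F2427
G1 X125.386 Y26.039 F2427
G1 X128.822 Y28.335 F2427
G1 X131.118 Y31.771 F2427
G1 X131.924 Y35.824 F2427
M5
G00 X0.000 Y0.000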